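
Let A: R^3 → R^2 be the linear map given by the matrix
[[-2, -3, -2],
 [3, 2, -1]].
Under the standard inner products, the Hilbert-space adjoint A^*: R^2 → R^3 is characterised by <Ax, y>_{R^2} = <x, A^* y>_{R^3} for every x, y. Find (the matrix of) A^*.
A^* = A^T =
[[-2, 3],
 [-3, 2],
 [-2, -1]]

For real matrices with standard dot products, the defining identity <Ax, y> = <x, A^* y> gives (Ax)^T y = x^T (A^*) y, i.e. x^T A^T y = x^T (A^*) y. Since this holds for all x, y, we must have A^* = A^T. Therefore
A^* =
[[-2, 3],
 [-3, 2],
 [-2, -1]].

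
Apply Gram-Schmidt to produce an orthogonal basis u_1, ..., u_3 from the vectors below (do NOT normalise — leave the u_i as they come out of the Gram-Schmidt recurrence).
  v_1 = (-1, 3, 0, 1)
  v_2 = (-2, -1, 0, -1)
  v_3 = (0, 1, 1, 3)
Orthogonal basis:
  u_1 = (-1, 3, 0, 1)
  u_2 = (-24/11, -5/11, 0, -9/11)
  u_3 = (-18/31, -27/31, 1, 63/31)

Apply the Gram-Schmidt recurrence
  u_1 = v_1
  u_i = v_i − Σ_{j<i} ((v_i · u_j) / (u_j · u_j)) · u_j.

Step by step this gives:
  u_1 = (-1, 3, 0, 1)
  u_2 = (-24/11, -5/11, 0, -9/11)
  u_3 = (-18/31, -27/31, 1, 63/31)

Orthogonality check:
  u_2 · u_1 = 0 (should be 0)
  u_3 · u_1 = 0 (should be 0)
  u_3 · u_2 = 0 (should be 0)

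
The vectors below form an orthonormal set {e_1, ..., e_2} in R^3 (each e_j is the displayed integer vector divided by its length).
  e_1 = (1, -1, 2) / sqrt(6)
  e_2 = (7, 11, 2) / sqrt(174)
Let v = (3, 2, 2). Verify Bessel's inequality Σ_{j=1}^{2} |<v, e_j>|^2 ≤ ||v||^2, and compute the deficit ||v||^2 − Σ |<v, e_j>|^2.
Σ |<v, e_j>|^2 = 489/29; ||v||^2 = 17; deficit = 4/29

Write each e_j = u_j / sqrt(<u_j, u_j>) where u_j is the displayed integer vector. Then <v, e_j> = <v, u_j> / sqrt(<u_j, u_j>), so |<v, e_j>|^2 = <v, u_j>^2 / <u_j, u_j>.
Coefficients: <v, e_1> = 5/sqrt(6), <v, e_2> = 47/sqrt(174).
Square and sum: Σ |<v, e_j>|^2 = 489/29.
Compute ||v||^2 = v·v = 17.
Deficit = 17 − 489/29 = 4/29 ≥ 0, confirming Bessel's inequality. (The deficit equals ||v − Σ <v,e_j> e_j||^2, the squared distance from v to span{e_j}.)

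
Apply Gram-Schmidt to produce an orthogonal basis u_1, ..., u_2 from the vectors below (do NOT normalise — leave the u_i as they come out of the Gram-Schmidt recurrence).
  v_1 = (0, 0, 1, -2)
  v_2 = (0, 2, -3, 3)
Orthogonal basis:
  u_1 = (0, 0, 1, -2)
  u_2 = (0, 2, -6/5, -3/5)

Apply the Gram-Schmidt recurrence
  u_1 = v_1
  u_i = v_i − Σ_{j<i} ((v_i · u_j) / (u_j · u_j)) · u_j.

Step by step this gives:
  u_1 = (0, 0, 1, -2)
  u_2 = (0, 2, -6/5, -3/5)

Orthogonality check:
  u_2 · u_1 = 0 (should be 0)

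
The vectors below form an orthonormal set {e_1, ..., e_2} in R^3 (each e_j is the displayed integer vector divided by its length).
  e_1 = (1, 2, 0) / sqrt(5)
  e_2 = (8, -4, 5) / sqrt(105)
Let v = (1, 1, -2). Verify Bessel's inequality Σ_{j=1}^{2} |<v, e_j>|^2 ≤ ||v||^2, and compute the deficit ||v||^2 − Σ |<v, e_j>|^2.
Σ |<v, e_j>|^2 = 15/7; ||v||^2 = 6; deficit = 27/7

Write each e_j = u_j / sqrt(<u_j, u_j>) where u_j is the displayed integer vector. Then <v, e_j> = <v, u_j> / sqrt(<u_j, u_j>), so |<v, e_j>|^2 = <v, u_j>^2 / <u_j, u_j>.
Coefficients: <v, e_1> = 3/sqrt(5), <v, e_2> = -6/sqrt(105).
Square and sum: Σ |<v, e_j>|^2 = 15/7.
Compute ||v||^2 = v·v = 6.
Deficit = 6 − 15/7 = 27/7 ≥ 0, confirming Bessel's inequality. (The deficit equals ||v − Σ <v,e_j> e_j||^2, the squared distance from v to span{e_j}.)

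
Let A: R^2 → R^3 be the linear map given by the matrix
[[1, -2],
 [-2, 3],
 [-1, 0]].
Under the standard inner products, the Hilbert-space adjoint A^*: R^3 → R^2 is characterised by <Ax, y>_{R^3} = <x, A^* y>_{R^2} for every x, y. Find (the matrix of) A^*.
A^* = A^T =
[[1, -2, -1],
 [-2, 3, 0]]

For real matrices with standard dot products, the defining identity <Ax, y> = <x, A^* y> gives (Ax)^T y = x^T (A^*) y, i.e. x^T A^T y = x^T (A^*) y. Since this holds for all x, y, we must have A^* = A^T. Therefore
A^* =
[[1, -2, -1],
 [-2, 3, 0]].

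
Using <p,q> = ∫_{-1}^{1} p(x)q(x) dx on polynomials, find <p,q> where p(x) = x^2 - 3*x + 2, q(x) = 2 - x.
<p,q> = 34/3

Expand the product: p(x)·q(x) = -x^3 + 5*x^2 - 8*x + 4.
∫_{-1}^{1} of each monomial x^k gives [2/(k+1) if k even, 0 if k odd]. Integrating term-by-term (or equivalently evaluating the antiderivative F(x) = -x^4/4 + 5*x^3/3 - 4*x^2 + 4*x at the endpoints):
  F(1) − F(−1) = 17/12 − (-119/12) = 34/3.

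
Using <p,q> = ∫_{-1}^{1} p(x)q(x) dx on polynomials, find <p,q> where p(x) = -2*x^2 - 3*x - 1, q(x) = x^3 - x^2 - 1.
<p,q> = 18/5

Expand the product: p(x)·q(x) = -2*x^5 - x^4 + 2*x^3 + 3*x^2 + 3*x + 1.
∫_{-1}^{1} of each monomial x^k gives [2/(k+1) if k even, 0 if k odd]. Integrating term-by-term (or equivalently evaluating the antiderivative F(x) = -x^6/3 - x^5/5 + x^4/2 + x^3 + 3*x^2/2 + x at the endpoints):
  F(1) − F(−1) = 52/15 − (-2/15) = 18/5.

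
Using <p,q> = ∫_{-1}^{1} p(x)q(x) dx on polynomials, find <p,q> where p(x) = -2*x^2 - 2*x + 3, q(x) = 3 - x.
<p,q> = 46/3

Expand the product: p(x)·q(x) = 2*x^3 - 4*x^2 - 9*x + 9.
∫_{-1}^{1} of each monomial x^k gives [2/(k+1) if k even, 0 if k odd]. Integrating term-by-term (or equivalently evaluating the antiderivative F(x) = x^4/2 - 4*x^3/3 - 9*x^2/2 + 9*x at the endpoints):
  F(1) − F(−1) = 11/3 − (-35/3) = 46/3.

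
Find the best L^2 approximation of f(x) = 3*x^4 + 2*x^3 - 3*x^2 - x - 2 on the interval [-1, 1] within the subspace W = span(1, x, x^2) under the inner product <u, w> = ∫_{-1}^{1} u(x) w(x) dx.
g(x) = -3*x^2/7 + x/5 - 79/35

The best approximation g ∈ W is the orthogonal projection of f onto W. Writing g = a_0 + a_1 x + a_2 x^2, the coefficients solve the normal equations G · a = b where
  G_{ij} = <φ_i, φ_j> and b_i = <f, φ_i>, with φ_0 = 1, φ_1 = x, φ_2 = x^2.
G =
  [2, 0, 2/3]
  [0, 2/3, 0]
  [2/3, 0, 2/5],
b = (-24/5, 2/15, -176/105).
Solving gives a_0 = -79/35, a_1 = 1/5, a_2 = -3/7, so
  g(x) = -3*x^2/7 + x/5 - 79/35.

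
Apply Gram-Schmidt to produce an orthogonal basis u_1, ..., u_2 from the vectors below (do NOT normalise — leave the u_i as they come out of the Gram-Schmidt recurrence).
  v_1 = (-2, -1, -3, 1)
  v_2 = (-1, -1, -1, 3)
Orthogonal basis:
  u_1 = (-2, -1, -3, 1)
  u_2 = (1/5, -2/5, 4/5, 12/5)

Apply the Gram-Schmidt recurrence
  u_1 = v_1
  u_i = v_i − Σ_{j<i} ((v_i · u_j) / (u_j · u_j)) · u_j.

Step by step this gives:
  u_1 = (-2, -1, -3, 1)
  u_2 = (1/5, -2/5, 4/5, 12/5)

Orthogonality check:
  u_2 · u_1 = 0 (should be 0)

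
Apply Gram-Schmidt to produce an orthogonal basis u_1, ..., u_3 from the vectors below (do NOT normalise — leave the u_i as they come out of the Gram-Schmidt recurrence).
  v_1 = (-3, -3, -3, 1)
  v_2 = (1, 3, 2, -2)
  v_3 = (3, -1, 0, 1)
Orthogonal basis:
  u_1 = (-3, -3, -3, 1)
  u_2 = (-8/7, 6/7, -1/7, -9/7)
  u_3 = (3/4, -1/4, -3/4, -3/4)

Apply the Gram-Schmidt recurrence
  u_1 = v_1
  u_i = v_i − Σ_{j<i} ((v_i · u_j) / (u_j · u_j)) · u_j.

Step by step this gives:
  u_1 = (-3, -3, -3, 1)
  u_2 = (-8/7, 6/7, -1/7, -9/7)
  u_3 = (3/4, -1/4, -3/4, -3/4)

Orthogonality check:
  u_2 · u_1 = 0 (should be 0)
  u_3 · u_1 = 0 (should be 0)
  u_3 · u_2 = 0 (should be 0)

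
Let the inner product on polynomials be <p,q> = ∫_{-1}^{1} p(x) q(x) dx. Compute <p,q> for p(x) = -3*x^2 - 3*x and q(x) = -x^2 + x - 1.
<p,q> = 6/5

Expand the product: p(x)·q(x) = 3*x^4 + 3*x.
∫_{-1}^{1} of each monomial x^k gives [2/(k+1) if k even, 0 if k odd]. Integrating term-by-term (or equivalently evaluating the antiderivative F(x) = 3*x^5/5 + 3*x^2/2 at the endpoints):
  F(1) − F(−1) = 21/10 − (9/10) = 6/5.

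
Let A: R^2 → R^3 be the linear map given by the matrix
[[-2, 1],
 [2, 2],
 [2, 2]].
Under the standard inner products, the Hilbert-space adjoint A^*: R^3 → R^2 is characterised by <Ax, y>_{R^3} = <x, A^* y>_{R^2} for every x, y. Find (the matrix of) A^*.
A^* = A^T =
[[-2, 2, 2],
 [1, 2, 2]]

For real matrices with standard dot products, the defining identity <Ax, y> = <x, A^* y> gives (Ax)^T y = x^T (A^*) y, i.e. x^T A^T y = x^T (A^*) y. Since this holds for all x, y, we must have A^* = A^T. Therefore
A^* =
[[-2, 2, 2],
 [1, 2, 2]].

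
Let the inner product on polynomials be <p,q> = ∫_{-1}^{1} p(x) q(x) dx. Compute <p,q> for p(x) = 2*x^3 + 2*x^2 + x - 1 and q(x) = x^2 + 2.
<p,q> = -6/5

Expand the product: p(x)·q(x) = 2*x^5 + 2*x^4 + 5*x^3 + 3*x^2 + 2*x - 2.
∫_{-1}^{1} of each monomial x^k gives [2/(k+1) if k even, 0 if k odd]. Integrating term-by-term (or equivalently evaluating the antiderivative F(x) = x^6/3 + 2*x^5/5 + 5*x^4/4 + x^3 + x^2 - 2*x at the endpoints):
  F(1) − F(−1) = 119/60 − (191/60) = -6/5.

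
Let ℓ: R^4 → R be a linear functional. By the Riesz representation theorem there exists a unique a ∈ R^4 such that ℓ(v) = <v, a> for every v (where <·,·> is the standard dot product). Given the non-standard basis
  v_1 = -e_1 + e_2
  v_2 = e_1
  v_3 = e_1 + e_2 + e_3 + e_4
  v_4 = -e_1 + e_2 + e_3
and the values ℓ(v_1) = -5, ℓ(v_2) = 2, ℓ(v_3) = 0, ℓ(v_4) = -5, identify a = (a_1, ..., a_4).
a = (2, -3, 0, 1)

Write a = (a_1, ..., a_4) in the standard basis. For each basis vector v_i, ℓ(v_i) = <v_i, a> is a linear equation in the a_j's. Collect the n equations into a matrix system V a = ℓ, where row i of V is v_i (expressed in the standard basis). Since V is invertible (lower-triangular with 1s on the diagonal, up to permutation), solve by back-substitution:
  V =
[[-1, 1, 0, 0],
 [1, 0, 0, 0],
 [1, 1, 1, 1],
 [-1, 1, 1, 0]]
  V a = (-5, 2, 0, -5)
Solving gives a = (2, -3, 0, 1).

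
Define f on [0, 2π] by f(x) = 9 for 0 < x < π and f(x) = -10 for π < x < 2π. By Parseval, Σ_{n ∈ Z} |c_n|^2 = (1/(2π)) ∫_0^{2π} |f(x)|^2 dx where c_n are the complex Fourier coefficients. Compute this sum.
Σ |c_n|^2 = 181/2

Parseval equates the L^2 energy of f (normalised by 1/(2π)) with the ℓ^2 sum of its Fourier coefficients: (1/(2π)) ∫_0^{2π} |f|^2 = Σ |c_n|^2.
Compute the left side: (1/(2π)) [∫_0^π 9^2 dx + ∫_π^{2π} (-10)^2 dx] = (1/(2π)) · (81π + 100π) = (81 + 100)/2 = 181/2.
So Σ_{n ∈ Z} |c_n|^2 = 181/2.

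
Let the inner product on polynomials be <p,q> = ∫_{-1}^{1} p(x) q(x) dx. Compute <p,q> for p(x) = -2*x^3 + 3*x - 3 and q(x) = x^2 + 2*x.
<p,q> = 2/5

Expand the product: p(x)·q(x) = -2*x^5 - 4*x^4 + 3*x^3 + 3*x^2 - 6*x.
∫_{-1}^{1} of each monomial x^k gives [2/(k+1) if k even, 0 if k odd]. Integrating term-by-term (or equivalently evaluating the antiderivative F(x) = -x^6/3 - 4*x^5/5 + 3*x^4/4 + x^3 - 3*x^2 at the endpoints):
  F(1) − F(−1) = -143/60 − (-167/60) = 2/5.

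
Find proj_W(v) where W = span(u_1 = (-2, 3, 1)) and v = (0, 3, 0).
proj_W(v) = (-9/7, 27/14, 9/14)

Set up U = [u_1 | ... | u_1] ∈ R^(3×1). The projector onto W = col(U) is P = U (U^T U)^(-1) U^T.
Compute U^T U =
  [14],
and U^T v = (9).
Solve U^T U · c = U^T v for the coefficients: c = (9/14). The projection is proj_W(v) = U c.
Check: (v - proj_W(v)) · u_1 = 0  (should be 0).
Result: proj_W(v) = (-9/7, 27/14, 9/14).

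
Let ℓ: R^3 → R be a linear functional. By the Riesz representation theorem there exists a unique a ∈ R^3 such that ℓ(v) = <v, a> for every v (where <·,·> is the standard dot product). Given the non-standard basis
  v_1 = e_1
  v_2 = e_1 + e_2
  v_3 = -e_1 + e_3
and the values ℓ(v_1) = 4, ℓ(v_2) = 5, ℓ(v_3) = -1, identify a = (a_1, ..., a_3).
a = (4, 1, 3)

Write a = (a_1, ..., a_3) in the standard basis. For each basis vector v_i, ℓ(v_i) = <v_i, a> is a linear equation in the a_j's. Collect the n equations into a matrix system V a = ℓ, where row i of V is v_i (expressed in the standard basis). Since V is invertible (lower-triangular with 1s on the diagonal, up to permutation), solve by back-substitution:
  V =
[[1, 0, 0],
 [1, 1, 0],
 [-1, 0, 1]]
  V a = (4, 5, -1)
Solving gives a = (4, 1, 3).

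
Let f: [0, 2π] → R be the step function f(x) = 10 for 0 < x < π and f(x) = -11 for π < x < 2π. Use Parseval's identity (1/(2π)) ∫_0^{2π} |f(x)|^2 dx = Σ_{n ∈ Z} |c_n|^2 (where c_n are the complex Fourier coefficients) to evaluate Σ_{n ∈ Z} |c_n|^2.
Σ |c_n|^2 = 221/2

Parseval equates the L^2 energy of f (normalised by 1/(2π)) with the ℓ^2 sum of its Fourier coefficients: (1/(2π)) ∫_0^{2π} |f|^2 = Σ |c_n|^2.
Compute the left side: (1/(2π)) [∫_0^π 10^2 dx + ∫_π^{2π} (-11)^2 dx] = (1/(2π)) · (100π + 121π) = (100 + 121)/2 = 221/2.
So Σ_{n ∈ Z} |c_n|^2 = 221/2.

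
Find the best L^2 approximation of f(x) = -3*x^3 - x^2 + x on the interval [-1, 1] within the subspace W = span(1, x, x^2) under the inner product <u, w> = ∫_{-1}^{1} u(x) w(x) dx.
g(x) = -x^2 - 4*x/5

The best approximation g ∈ W is the orthogonal projection of f onto W. Writing g = a_0 + a_1 x + a_2 x^2, the coefficients solve the normal equations G · a = b where
  G_{ij} = <φ_i, φ_j> and b_i = <f, φ_i>, with φ_0 = 1, φ_1 = x, φ_2 = x^2.
G =
  [2, 0, 2/3]
  [0, 2/3, 0]
  [2/3, 0, 2/5],
b = (-2/3, -8/15, -2/5).
Solving gives a_0 = 0, a_1 = -4/5, a_2 = -1, so
  g(x) = -x^2 - 4*x/5.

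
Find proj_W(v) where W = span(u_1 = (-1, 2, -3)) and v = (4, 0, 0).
proj_W(v) = (2/7, -4/7, 6/7)

Set up U = [u_1 | ... | u_1] ∈ R^(3×1). The projector onto W = col(U) is P = U (U^T U)^(-1) U^T.
Compute U^T U =
  [14],
and U^T v = (-4).
Solve U^T U · c = U^T v for the coefficients: c = (-2/7). The projection is proj_W(v) = U c.
Check: (v - proj_W(v)) · u_1 = 0  (should be 0).
Result: proj_W(v) = (2/7, -4/7, 6/7).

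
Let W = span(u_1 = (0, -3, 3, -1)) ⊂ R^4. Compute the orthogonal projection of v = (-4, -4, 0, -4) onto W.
proj_W(v) = (0, -48/19, 48/19, -16/19)

Set up U = [u_1 | ... | u_1] ∈ R^(4×1). The projector onto W = col(U) is P = U (U^T U)^(-1) U^T.
Compute U^T U =
  [19],
and U^T v = (16).
Solve U^T U · c = U^T v for the coefficients: c = (16/19). The projection is proj_W(v) = U c.
Check: (v - proj_W(v)) · u_1 = 0  (should be 0).
Result: proj_W(v) = (0, -48/19, 48/19, -16/19).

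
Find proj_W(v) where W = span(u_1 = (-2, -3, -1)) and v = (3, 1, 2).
proj_W(v) = (11/7, 33/14, 11/14)

Set up U = [u_1 | ... | u_1] ∈ R^(3×1). The projector onto W = col(U) is P = U (U^T U)^(-1) U^T.
Compute U^T U =
  [14],
and U^T v = (-11).
Solve U^T U · c = U^T v for the coefficients: c = (-11/14). The projection is proj_W(v) = U c.
Check: (v - proj_W(v)) · u_1 = 0  (should be 0).
Result: proj_W(v) = (11/7, 33/14, 11/14).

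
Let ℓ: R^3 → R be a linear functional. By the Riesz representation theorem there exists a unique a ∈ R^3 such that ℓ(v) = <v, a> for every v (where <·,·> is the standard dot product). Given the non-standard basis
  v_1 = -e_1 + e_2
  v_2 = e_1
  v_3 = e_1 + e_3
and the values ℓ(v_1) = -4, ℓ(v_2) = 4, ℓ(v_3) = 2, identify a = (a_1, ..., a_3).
a = (4, 0, -2)

Write a = (a_1, ..., a_3) in the standard basis. For each basis vector v_i, ℓ(v_i) = <v_i, a> is a linear equation in the a_j's. Collect the n equations into a matrix system V a = ℓ, where row i of V is v_i (expressed in the standard basis). Since V is invertible (lower-triangular with 1s on the diagonal, up to permutation), solve by back-substitution:
  V =
[[-1, 1, 0],
 [1, 0, 0],
 [1, 0, 1]]
  V a = (-4, 4, 2)
Solving gives a = (4, 0, -2).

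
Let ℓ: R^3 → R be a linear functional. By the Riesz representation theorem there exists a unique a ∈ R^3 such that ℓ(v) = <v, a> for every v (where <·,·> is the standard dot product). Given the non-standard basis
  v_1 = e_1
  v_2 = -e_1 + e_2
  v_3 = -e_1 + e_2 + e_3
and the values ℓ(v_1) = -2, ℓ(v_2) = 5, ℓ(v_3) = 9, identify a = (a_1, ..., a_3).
a = (-2, 3, 4)

Write a = (a_1, ..., a_3) in the standard basis. For each basis vector v_i, ℓ(v_i) = <v_i, a> is a linear equation in the a_j's. Collect the n equations into a matrix system V a = ℓ, where row i of V is v_i (expressed in the standard basis). Since V is invertible (lower-triangular with 1s on the diagonal, up to permutation), solve by back-substitution:
  V =
[[1, 0, 0],
 [-1, 1, 0],
 [-1, 1, 1]]
  V a = (-2, 5, 9)
Solving gives a = (-2, 3, 4).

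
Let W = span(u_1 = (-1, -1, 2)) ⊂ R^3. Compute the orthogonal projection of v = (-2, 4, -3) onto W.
proj_W(v) = (4/3, 4/3, -8/3)

Set up U = [u_1 | ... | u_1] ∈ R^(3×1). The projector onto W = col(U) is P = U (U^T U)^(-1) U^T.
Compute U^T U =
  [6],
and U^T v = (-8).
Solve U^T U · c = U^T v for the coefficients: c = (-4/3). The projection is proj_W(v) = U c.
Check: (v - proj_W(v)) · u_1 = 0  (should be 0).
Result: proj_W(v) = (4/3, 4/3, -8/3).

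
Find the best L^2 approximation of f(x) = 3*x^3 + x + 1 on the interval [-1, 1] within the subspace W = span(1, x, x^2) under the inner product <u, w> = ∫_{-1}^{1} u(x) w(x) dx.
g(x) = 14*x/5 + 1

The best approximation g ∈ W is the orthogonal projection of f onto W. Writing g = a_0 + a_1 x + a_2 x^2, the coefficients solve the normal equations G · a = b where
  G_{ij} = <φ_i, φ_j> and b_i = <f, φ_i>, with φ_0 = 1, φ_1 = x, φ_2 = x^2.
G =
  [2, 0, 2/3]
  [0, 2/3, 0]
  [2/3, 0, 2/5],
b = (2, 28/15, 2/3).
Solving gives a_0 = 1, a_1 = 14/5, a_2 = 0, so
  g(x) = 14*x/5 + 1.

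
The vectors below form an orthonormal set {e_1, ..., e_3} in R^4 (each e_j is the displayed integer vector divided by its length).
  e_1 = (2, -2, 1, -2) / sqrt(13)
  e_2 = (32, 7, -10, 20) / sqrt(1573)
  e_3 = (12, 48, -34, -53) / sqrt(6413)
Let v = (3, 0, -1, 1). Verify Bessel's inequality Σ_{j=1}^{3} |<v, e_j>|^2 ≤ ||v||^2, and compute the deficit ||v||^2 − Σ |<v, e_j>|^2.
Σ |<v, e_j>|^2 = 574/53; ||v||^2 = 11; deficit = 9/53

Write each e_j = u_j / sqrt(<u_j, u_j>) where u_j is the displayed integer vector. Then <v, e_j> = <v, u_j> / sqrt(<u_j, u_j>), so |<v, e_j>|^2 = <v, u_j>^2 / <u_j, u_j>.
Coefficients: <v, e_1> = 3/sqrt(13), <v, e_2> = 126/sqrt(1573), <v, e_3> = 17/sqrt(6413).
Square and sum: Σ |<v, e_j>|^2 = 574/53.
Compute ||v||^2 = v·v = 11.
Deficit = 11 − 574/53 = 9/53 ≥ 0, confirming Bessel's inequality. (The deficit equals ||v − Σ <v,e_j> e_j||^2, the squared distance from v to span{e_j}.)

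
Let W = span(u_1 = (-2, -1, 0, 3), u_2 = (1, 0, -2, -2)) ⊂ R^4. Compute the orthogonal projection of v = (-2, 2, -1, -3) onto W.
proj_W(v) = (29/31, 15/62, -28/31, -101/62)

Set up U = [u_1 | ... | u_2] ∈ R^(4×2). The projector onto W = col(U) is P = U (U^T U)^(-1) U^T.
Compute U^T U =
  [14, -8]
  [-8, 9],
and U^T v = (-7, 6).
Solve U^T U · c = U^T v for the coefficients: c = (-15/62, 14/31). The projection is proj_W(v) = U c.
Check: (v - proj_W(v)) · u_1 = 0  (should be 0).
Check: (v - proj_W(v)) · u_2 = 0  (should be 0).
Result: proj_W(v) = (29/31, 15/62, -28/31, -101/62).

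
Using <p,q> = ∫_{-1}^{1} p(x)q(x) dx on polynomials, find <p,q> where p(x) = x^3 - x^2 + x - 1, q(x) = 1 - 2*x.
<p,q> = -24/5

Expand the product: p(x)·q(x) = -2*x^4 + 3*x^3 - 3*x^2 + 3*x - 1.
∫_{-1}^{1} of each monomial x^k gives [2/(k+1) if k even, 0 if k odd]. Integrating term-by-term (or equivalently evaluating the antiderivative F(x) = -2*x^5/5 + 3*x^4/4 - x^3 + 3*x^2/2 - x at the endpoints):
  F(1) − F(−1) = -3/20 − (93/20) = -24/5.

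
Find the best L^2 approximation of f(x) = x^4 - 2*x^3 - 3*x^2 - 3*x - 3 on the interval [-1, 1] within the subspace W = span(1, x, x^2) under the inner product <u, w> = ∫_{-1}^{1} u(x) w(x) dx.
g(x) = -15*x^2/7 - 21*x/5 - 108/35

The best approximation g ∈ W is the orthogonal projection of f onto W. Writing g = a_0 + a_1 x + a_2 x^2, the coefficients solve the normal equations G · a = b where
  G_{ij} = <φ_i, φ_j> and b_i = <f, φ_i>, with φ_0 = 1, φ_1 = x, φ_2 = x^2.
G =
  [2, 0, 2/3]
  [0, 2/3, 0]
  [2/3, 0, 2/5],
b = (-38/5, -14/5, -102/35).
Solving gives a_0 = -108/35, a_1 = -21/5, a_2 = -15/7, so
  g(x) = -15*x^2/7 - 21*x/5 - 108/35.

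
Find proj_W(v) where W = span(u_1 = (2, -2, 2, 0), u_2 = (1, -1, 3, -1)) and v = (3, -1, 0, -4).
proj_W(v) = (12/11, -12/11, 20/11, -4/11)

Set up U = [u_1 | ... | u_2] ∈ R^(4×2). The projector onto W = col(U) is P = U (U^T U)^(-1) U^T.
Compute U^T U =
  [12, 10]
  [10, 12],
and U^T v = (8, 8).
Solve U^T U · c = U^T v for the coefficients: c = (4/11, 4/11). The projection is proj_W(v) = U c.
Check: (v - proj_W(v)) · u_1 = 0  (should be 0).
Check: (v - proj_W(v)) · u_2 = 0  (should be 0).
Result: proj_W(v) = (12/11, -12/11, 20/11, -4/11).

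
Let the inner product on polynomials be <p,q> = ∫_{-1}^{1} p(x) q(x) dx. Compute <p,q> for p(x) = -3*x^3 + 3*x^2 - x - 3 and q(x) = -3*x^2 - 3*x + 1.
<p,q> = 4

Expand the product: p(x)·q(x) = 9*x^5 - 9*x^3 + 15*x^2 + 8*x - 3.
∫_{-1}^{1} of each monomial x^k gives [2/(k+1) if k even, 0 if k odd]. Integrating term-by-term (or equivalently evaluating the antiderivative F(x) = 3*x^6/2 - 9*x^4/4 + 5*x^3 + 4*x^2 - 3*x at the endpoints):
  F(1) − F(−1) = 21/4 − (5/4) = 4.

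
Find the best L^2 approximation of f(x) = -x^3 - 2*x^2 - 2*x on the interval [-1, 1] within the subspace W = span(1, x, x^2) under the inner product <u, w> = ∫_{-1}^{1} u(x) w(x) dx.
g(x) = -2*x^2 - 13*x/5

The best approximation g ∈ W is the orthogonal projection of f onto W. Writing g = a_0 + a_1 x + a_2 x^2, the coefficients solve the normal equations G · a = b where
  G_{ij} = <φ_i, φ_j> and b_i = <f, φ_i>, with φ_0 = 1, φ_1 = x, φ_2 = x^2.
G =
  [2, 0, 2/3]
  [0, 2/3, 0]
  [2/3, 0, 2/5],
b = (-4/3, -26/15, -4/5).
Solving gives a_0 = 0, a_1 = -13/5, a_2 = -2, so
  g(x) = -2*x^2 - 13*x/5.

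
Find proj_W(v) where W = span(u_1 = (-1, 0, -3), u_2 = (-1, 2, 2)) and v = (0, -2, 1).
proj_W(v) = (72/65, -14/13, 41/65)

Set up U = [u_1 | ... | u_2] ∈ R^(3×2). The projector onto W = col(U) is P = U (U^T U)^(-1) U^T.
Compute U^T U =
  [10, -5]
  [-5, 9],
and U^T v = (-3, -2).
Solve U^T U · c = U^T v for the coefficients: c = (-37/65, -7/13). The projection is proj_W(v) = U c.
Check: (v - proj_W(v)) · u_1 = 0  (should be 0).
Check: (v - proj_W(v)) · u_2 = 0  (should be 0).
Result: proj_W(v) = (72/65, -14/13, 41/65).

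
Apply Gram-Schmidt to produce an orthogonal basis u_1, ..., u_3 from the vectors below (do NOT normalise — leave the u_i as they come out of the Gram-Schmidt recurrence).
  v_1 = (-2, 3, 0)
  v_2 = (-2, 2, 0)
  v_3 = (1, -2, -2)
Orthogonal basis:
  u_1 = (-2, 3, 0)
  u_2 = (-6/13, -4/13, 0)
  u_3 = (0, 0, -2)

Apply the Gram-Schmidt recurrence
  u_1 = v_1
  u_i = v_i − Σ_{j<i} ((v_i · u_j) / (u_j · u_j)) · u_j.

Step by step this gives:
  u_1 = (-2, 3, 0)
  u_2 = (-6/13, -4/13, 0)
  u_3 = (0, 0, -2)

Orthogonality check:
  u_2 · u_1 = 0 (should be 0)
  u_3 · u_1 = 0 (should be 0)
  u_3 · u_2 = 0 (should be 0)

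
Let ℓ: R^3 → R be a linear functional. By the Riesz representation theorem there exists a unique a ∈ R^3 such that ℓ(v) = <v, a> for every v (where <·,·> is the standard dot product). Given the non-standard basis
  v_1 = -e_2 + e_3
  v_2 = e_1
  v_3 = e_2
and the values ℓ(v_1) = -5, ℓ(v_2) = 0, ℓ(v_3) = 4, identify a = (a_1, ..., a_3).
a = (0, 4, -1)

Write a = (a_1, ..., a_3) in the standard basis. For each basis vector v_i, ℓ(v_i) = <v_i, a> is a linear equation in the a_j's. Collect the n equations into a matrix system V a = ℓ, where row i of V is v_i (expressed in the standard basis). Since V is invertible (lower-triangular with 1s on the diagonal, up to permutation), solve by back-substitution:
  V =
[[0, -1, 1],
 [1, 0, 0],
 [0, 1, 0]]
  V a = (-5, 0, 4)
Solving gives a = (0, 4, -1).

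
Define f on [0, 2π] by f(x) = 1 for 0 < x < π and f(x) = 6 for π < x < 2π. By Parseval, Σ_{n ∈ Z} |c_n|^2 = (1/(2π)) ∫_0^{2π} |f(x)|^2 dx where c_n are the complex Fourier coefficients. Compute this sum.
Σ |c_n|^2 = 37/2

Parseval equates the L^2 energy of f (normalised by 1/(2π)) with the ℓ^2 sum of its Fourier coefficients: (1/(2π)) ∫_0^{2π} |f|^2 = Σ |c_n|^2.
Compute the left side: (1/(2π)) [∫_0^π 1^2 dx + ∫_π^{2π} 6^2 dx] = (1/(2π)) · (1π + 36π) = (1 + 36)/2 = 37/2.
So Σ_{n ∈ Z} |c_n|^2 = 37/2.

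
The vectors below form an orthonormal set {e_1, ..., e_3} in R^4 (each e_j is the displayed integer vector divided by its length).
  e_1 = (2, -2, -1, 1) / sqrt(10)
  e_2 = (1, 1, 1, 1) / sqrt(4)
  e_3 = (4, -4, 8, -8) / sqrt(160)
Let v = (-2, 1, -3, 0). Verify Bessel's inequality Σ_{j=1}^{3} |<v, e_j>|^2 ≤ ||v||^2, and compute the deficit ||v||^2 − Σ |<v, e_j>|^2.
Σ |<v, e_j>|^2 = 13; ||v||^2 = 14; deficit = 1

Write each e_j = u_j / sqrt(<u_j, u_j>) where u_j is the displayed integer vector. Then <v, e_j> = <v, u_j> / sqrt(<u_j, u_j>), so |<v, e_j>|^2 = <v, u_j>^2 / <u_j, u_j>.
Coefficients: <v, e_1> = -3/sqrt(10), <v, e_2> = -4/sqrt(4), <v, e_3> = -36/sqrt(160).
Square and sum: Σ |<v, e_j>|^2 = 13.
Compute ||v||^2 = v·v = 14.
Deficit = 14 − 13 = 1 ≥ 0, confirming Bessel's inequality. (The deficit equals ||v − Σ <v,e_j> e_j||^2, the squared distance from v to span{e_j}.)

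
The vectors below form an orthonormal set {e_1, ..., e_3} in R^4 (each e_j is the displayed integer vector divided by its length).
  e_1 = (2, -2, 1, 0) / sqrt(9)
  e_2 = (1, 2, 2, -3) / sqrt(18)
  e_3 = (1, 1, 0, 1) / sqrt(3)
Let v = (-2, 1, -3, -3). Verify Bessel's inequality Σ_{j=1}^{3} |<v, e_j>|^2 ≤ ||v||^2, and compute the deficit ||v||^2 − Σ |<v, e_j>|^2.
Σ |<v, e_j>|^2 = 89/6; ||v||^2 = 23; deficit = 49/6

Write each e_j = u_j / sqrt(<u_j, u_j>) where u_j is the displayed integer vector. Then <v, e_j> = <v, u_j> / sqrt(<u_j, u_j>), so |<v, e_j>|^2 = <v, u_j>^2 / <u_j, u_j>.
Coefficients: <v, e_1> = -9/sqrt(9), <v, e_2> = 3/sqrt(18), <v, e_3> = -4/sqrt(3).
Square and sum: Σ |<v, e_j>|^2 = 89/6.
Compute ||v||^2 = v·v = 23.
Deficit = 23 − 89/6 = 49/6 ≥ 0, confirming Bessel's inequality. (The deficit equals ||v − Σ <v,e_j> e_j||^2, the squared distance from v to span{e_j}.)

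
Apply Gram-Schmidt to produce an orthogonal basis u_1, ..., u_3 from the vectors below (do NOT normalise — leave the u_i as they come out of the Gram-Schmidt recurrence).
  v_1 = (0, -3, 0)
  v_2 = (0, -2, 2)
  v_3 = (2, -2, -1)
Orthogonal basis:
  u_1 = (0, -3, 0)
  u_2 = (0, 0, 2)
  u_3 = (2, 0, 0)

Apply the Gram-Schmidt recurrence
  u_1 = v_1
  u_i = v_i − Σ_{j<i} ((v_i · u_j) / (u_j · u_j)) · u_j.

Step by step this gives:
  u_1 = (0, -3, 0)
  u_2 = (0, 0, 2)
  u_3 = (2, 0, 0)

Orthogonality check:
  u_2 · u_1 = 0 (should be 0)
  u_3 · u_1 = 0 (should be 0)
  u_3 · u_2 = 0 (should be 0)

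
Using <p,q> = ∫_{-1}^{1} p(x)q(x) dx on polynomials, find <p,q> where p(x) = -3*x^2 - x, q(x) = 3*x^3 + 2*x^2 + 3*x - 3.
<p,q> = 2/5

Expand the product: p(x)·q(x) = -9*x^5 - 9*x^4 - 11*x^3 + 6*x^2 + 3*x.
∫_{-1}^{1} of each monomial x^k gives [2/(k+1) if k even, 0 if k odd]. Integrating term-by-term (or equivalently evaluating the antiderivative F(x) = -3*x^6/2 - 9*x^5/5 - 11*x^4/4 + 2*x^3 + 3*x^2/2 at the endpoints):
  F(1) − F(−1) = -51/20 − (-59/20) = 2/5.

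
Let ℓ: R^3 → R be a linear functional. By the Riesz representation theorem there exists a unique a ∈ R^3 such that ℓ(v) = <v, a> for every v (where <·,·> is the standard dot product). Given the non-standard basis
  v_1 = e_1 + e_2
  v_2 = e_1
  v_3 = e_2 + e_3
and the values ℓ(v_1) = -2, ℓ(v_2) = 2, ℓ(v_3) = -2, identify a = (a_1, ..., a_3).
a = (2, -4, 2)

Write a = (a_1, ..., a_3) in the standard basis. For each basis vector v_i, ℓ(v_i) = <v_i, a> is a linear equation in the a_j's. Collect the n equations into a matrix system V a = ℓ, where row i of V is v_i (expressed in the standard basis). Since V is invertible (lower-triangular with 1s on the diagonal, up to permutation), solve by back-substitution:
  V =
[[1, 1, 0],
 [1, 0, 0],
 [0, 1, 1]]
  V a = (-2, 2, -2)
Solving gives a = (2, -4, 2).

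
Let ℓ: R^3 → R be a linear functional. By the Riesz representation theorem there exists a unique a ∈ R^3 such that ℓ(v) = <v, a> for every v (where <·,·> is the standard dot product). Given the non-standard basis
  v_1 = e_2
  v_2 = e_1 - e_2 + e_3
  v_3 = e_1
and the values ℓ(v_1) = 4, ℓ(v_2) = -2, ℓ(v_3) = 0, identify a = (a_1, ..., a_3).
a = (0, 4, 2)

Write a = (a_1, ..., a_3) in the standard basis. For each basis vector v_i, ℓ(v_i) = <v_i, a> is a linear equation in the a_j's. Collect the n equations into a matrix system V a = ℓ, where row i of V is v_i (expressed in the standard basis). Since V is invertible (lower-triangular with 1s on the diagonal, up to permutation), solve by back-substitution:
  V =
[[0, 1, 0],
 [1, -1, 1],
 [1, 0, 0]]
  V a = (4, -2, 0)
Solving gives a = (0, 4, 2).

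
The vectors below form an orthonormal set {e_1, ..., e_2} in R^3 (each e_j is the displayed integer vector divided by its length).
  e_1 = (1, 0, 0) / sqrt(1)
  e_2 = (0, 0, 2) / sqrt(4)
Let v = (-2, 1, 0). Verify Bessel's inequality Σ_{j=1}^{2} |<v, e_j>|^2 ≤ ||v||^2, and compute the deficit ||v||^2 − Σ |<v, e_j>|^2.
Σ |<v, e_j>|^2 = 4; ||v||^2 = 5; deficit = 1

Write each e_j = u_j / sqrt(<u_j, u_j>) where u_j is the displayed integer vector. Then <v, e_j> = <v, u_j> / sqrt(<u_j, u_j>), so |<v, e_j>|^2 = <v, u_j>^2 / <u_j, u_j>.
Coefficients: <v, e_1> = -2/sqrt(1), <v, e_2> = 0/sqrt(4).
Square and sum: Σ |<v, e_j>|^2 = 4.
Compute ||v||^2 = v·v = 5.
Deficit = 5 − 4 = 1 ≥ 0, confirming Bessel's inequality. (The deficit equals ||v − Σ <v,e_j> e_j||^2, the squared distance from v to span{e_j}.)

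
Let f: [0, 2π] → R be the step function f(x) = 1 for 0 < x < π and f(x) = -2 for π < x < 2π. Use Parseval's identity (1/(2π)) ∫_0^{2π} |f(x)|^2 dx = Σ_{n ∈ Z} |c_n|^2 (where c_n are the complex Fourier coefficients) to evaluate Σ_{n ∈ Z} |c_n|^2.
Σ |c_n|^2 = 5/2

Parseval equates the L^2 energy of f (normalised by 1/(2π)) with the ℓ^2 sum of its Fourier coefficients: (1/(2π)) ∫_0^{2π} |f|^2 = Σ |c_n|^2.
Compute the left side: (1/(2π)) [∫_0^π 1^2 dx + ∫_π^{2π} (-2)^2 dx] = (1/(2π)) · (1π + 4π) = (1 + 4)/2 = 5/2.
So Σ_{n ∈ Z} |c_n|^2 = 5/2.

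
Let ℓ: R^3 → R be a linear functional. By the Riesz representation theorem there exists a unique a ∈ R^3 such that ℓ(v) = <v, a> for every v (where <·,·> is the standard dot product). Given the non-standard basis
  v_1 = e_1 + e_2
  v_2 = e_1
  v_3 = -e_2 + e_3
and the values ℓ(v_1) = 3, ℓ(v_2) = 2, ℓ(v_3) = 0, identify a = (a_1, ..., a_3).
a = (2, 1, 1)

Write a = (a_1, ..., a_3) in the standard basis. For each basis vector v_i, ℓ(v_i) = <v_i, a> is a linear equation in the a_j's. Collect the n equations into a matrix system V a = ℓ, where row i of V is v_i (expressed in the standard basis). Since V is invertible (lower-triangular with 1s on the diagonal, up to permutation), solve by back-substitution:
  V =
[[1, 1, 0],
 [1, 0, 0],
 [0, -1, 1]]
  V a = (3, 2, 0)
Solving gives a = (2, 1, 1).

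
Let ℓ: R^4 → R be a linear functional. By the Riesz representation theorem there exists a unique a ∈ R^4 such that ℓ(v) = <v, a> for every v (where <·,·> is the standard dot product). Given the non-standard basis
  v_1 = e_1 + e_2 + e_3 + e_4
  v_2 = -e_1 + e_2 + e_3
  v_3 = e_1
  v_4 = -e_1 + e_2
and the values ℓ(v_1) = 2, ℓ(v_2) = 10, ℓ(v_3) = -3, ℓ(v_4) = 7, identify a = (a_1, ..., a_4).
a = (-3, 4, 3, -2)

Write a = (a_1, ..., a_4) in the standard basis. For each basis vector v_i, ℓ(v_i) = <v_i, a> is a linear equation in the a_j's. Collect the n equations into a matrix system V a = ℓ, where row i of V is v_i (expressed in the standard basis). Since V is invertible (lower-triangular with 1s on the diagonal, up to permutation), solve by back-substitution:
  V =
[[1, 1, 1, 1],
 [-1, 1, 1, 0],
 [1, 0, 0, 0],
 [-1, 1, 0, 0]]
  V a = (2, 10, -3, 7)
Solving gives a = (-3, 4, 3, -2).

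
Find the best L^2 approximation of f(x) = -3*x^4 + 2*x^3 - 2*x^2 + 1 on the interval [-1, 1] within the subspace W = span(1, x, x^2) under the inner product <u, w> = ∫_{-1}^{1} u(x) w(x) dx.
g(x) = -32*x^2/7 + 6*x/5 + 44/35

The best approximation g ∈ W is the orthogonal projection of f onto W. Writing g = a_0 + a_1 x + a_2 x^2, the coefficients solve the normal equations G · a = b where
  G_{ij} = <φ_i, φ_j> and b_i = <f, φ_i>, with φ_0 = 1, φ_1 = x, φ_2 = x^2.
G =
  [2, 0, 2/3]
  [0, 2/3, 0]
  [2/3, 0, 2/5],
b = (-8/15, 4/5, -104/105).
Solving gives a_0 = 44/35, a_1 = 6/5, a_2 = -32/7, so
  g(x) = -32*x^2/7 + 6*x/5 + 44/35.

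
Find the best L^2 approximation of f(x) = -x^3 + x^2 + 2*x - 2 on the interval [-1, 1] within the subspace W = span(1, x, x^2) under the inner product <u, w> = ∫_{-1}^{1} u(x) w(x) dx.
g(x) = x^2 + 7*x/5 - 2

The best approximation g ∈ W is the orthogonal projection of f onto W. Writing g = a_0 + a_1 x + a_2 x^2, the coefficients solve the normal equations G · a = b where
  G_{ij} = <φ_i, φ_j> and b_i = <f, φ_i>, with φ_0 = 1, φ_1 = x, φ_2 = x^2.
G =
  [2, 0, 2/3]
  [0, 2/3, 0]
  [2/3, 0, 2/5],
b = (-10/3, 14/15, -14/15).
Solving gives a_0 = -2, a_1 = 7/5, a_2 = 1, so
  g(x) = x^2 + 7*x/5 - 2.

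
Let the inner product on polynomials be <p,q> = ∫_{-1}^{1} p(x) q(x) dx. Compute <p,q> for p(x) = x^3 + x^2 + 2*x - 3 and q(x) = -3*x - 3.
<p,q> = 54/5

Expand the product: p(x)·q(x) = -3*x^4 - 6*x^3 - 9*x^2 + 3*x + 9.
∫_{-1}^{1} of each monomial x^k gives [2/(k+1) if k even, 0 if k odd]. Integrating term-by-term (or equivalently evaluating the antiderivative F(x) = -3*x^5/5 - 3*x^4/2 - 3*x^3 + 3*x^2/2 + 9*x at the endpoints):
  F(1) − F(−1) = 27/5 − (-27/5) = 54/5.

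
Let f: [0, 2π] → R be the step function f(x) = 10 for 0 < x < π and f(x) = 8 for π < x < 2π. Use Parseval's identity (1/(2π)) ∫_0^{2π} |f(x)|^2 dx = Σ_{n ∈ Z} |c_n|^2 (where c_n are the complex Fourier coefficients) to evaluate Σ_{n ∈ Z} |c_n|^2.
Σ |c_n|^2 = 82

Parseval equates the L^2 energy of f (normalised by 1/(2π)) with the ℓ^2 sum of its Fourier coefficients: (1/(2π)) ∫_0^{2π} |f|^2 = Σ |c_n|^2.
Compute the left side: (1/(2π)) [∫_0^π 10^2 dx + ∫_π^{2π} 8^2 dx] = (1/(2π)) · (100π + 64π) = (100 + 64)/2 = 82.
So Σ_{n ∈ Z} |c_n|^2 = 82.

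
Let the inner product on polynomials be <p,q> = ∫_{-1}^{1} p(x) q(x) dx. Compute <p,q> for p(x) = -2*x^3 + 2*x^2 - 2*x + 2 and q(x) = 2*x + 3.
<p,q> = 176/15

Expand the product: p(x)·q(x) = -4*x^4 - 2*x^3 + 2*x^2 - 2*x + 6.
∫_{-1}^{1} of each monomial x^k gives [2/(k+1) if k even, 0 if k odd]. Integrating term-by-term (or equivalently evaluating the antiderivative F(x) = -4*x^5/5 - x^4/2 + 2*x^3/3 - x^2 + 6*x at the endpoints):
  F(1) − F(−1) = 131/30 − (-221/30) = 176/15.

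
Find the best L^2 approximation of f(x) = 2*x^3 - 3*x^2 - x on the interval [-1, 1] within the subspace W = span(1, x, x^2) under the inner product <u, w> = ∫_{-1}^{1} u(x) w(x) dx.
g(x) = -3*x^2 + x/5

The best approximation g ∈ W is the orthogonal projection of f onto W. Writing g = a_0 + a_1 x + a_2 x^2, the coefficients solve the normal equations G · a = b where
  G_{ij} = <φ_i, φ_j> and b_i = <f, φ_i>, with φ_0 = 1, φ_1 = x, φ_2 = x^2.
G =
  [2, 0, 2/3]
  [0, 2/3, 0]
  [2/3, 0, 2/5],
b = (-2, 2/15, -6/5).
Solving gives a_0 = 0, a_1 = 1/5, a_2 = -3, so
  g(x) = -3*x^2 + x/5.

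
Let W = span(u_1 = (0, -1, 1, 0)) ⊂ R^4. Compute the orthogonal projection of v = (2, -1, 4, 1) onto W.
proj_W(v) = (0, -5/2, 5/2, 0)

Set up U = [u_1 | ... | u_1] ∈ R^(4×1). The projector onto W = col(U) is P = U (U^T U)^(-1) U^T.
Compute U^T U =
  [2],
and U^T v = (5).
Solve U^T U · c = U^T v for the coefficients: c = (5/2). The projection is proj_W(v) = U c.
Check: (v - proj_W(v)) · u_1 = 0  (should be 0).
Result: proj_W(v) = (0, -5/2, 5/2, 0).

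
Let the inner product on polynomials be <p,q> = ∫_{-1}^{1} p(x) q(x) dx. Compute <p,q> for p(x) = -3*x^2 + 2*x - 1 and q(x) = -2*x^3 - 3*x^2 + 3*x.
<p,q> = 8

Expand the product: p(x)·q(x) = 6*x^5 + 5*x^4 - 13*x^3 + 9*x^2 - 3*x.
∫_{-1}^{1} of each monomial x^k gives [2/(k+1) if k even, 0 if k odd]. Integrating term-by-term (or equivalently evaluating the antiderivative F(x) = x^6 + x^5 - 13*x^4/4 + 3*x^3 - 3*x^2/2 at the endpoints):
  F(1) − F(−1) = 1/4 − (-31/4) = 8.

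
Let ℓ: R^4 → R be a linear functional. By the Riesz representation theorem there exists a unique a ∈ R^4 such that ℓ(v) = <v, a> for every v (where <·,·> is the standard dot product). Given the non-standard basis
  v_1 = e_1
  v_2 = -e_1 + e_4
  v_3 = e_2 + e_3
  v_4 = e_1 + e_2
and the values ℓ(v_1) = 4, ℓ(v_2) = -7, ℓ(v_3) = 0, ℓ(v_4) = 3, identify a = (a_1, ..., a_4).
a = (4, -1, 1, -3)

Write a = (a_1, ..., a_4) in the standard basis. For each basis vector v_i, ℓ(v_i) = <v_i, a> is a linear equation in the a_j's. Collect the n equations into a matrix system V a = ℓ, where row i of V is v_i (expressed in the standard basis). Since V is invertible (lower-triangular with 1s on the diagonal, up to permutation), solve by back-substitution:
  V =
[[1, 0, 0, 0],
 [-1, 0, 0, 1],
 [0, 1, 1, 0],
 [1, 1, 0, 0]]
  V a = (4, -7, 0, 3)
Solving gives a = (4, -1, 1, -3).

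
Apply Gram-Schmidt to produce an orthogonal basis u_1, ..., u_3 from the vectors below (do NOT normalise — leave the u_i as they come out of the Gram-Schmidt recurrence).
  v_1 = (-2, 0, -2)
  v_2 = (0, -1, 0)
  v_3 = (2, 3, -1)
Orthogonal basis:
  u_1 = (-2, 0, -2)
  u_2 = (0, -1, 0)
  u_3 = (3/2, 0, -3/2)

Apply the Gram-Schmidt recurrence
  u_1 = v_1
  u_i = v_i − Σ_{j<i} ((v_i · u_j) / (u_j · u_j)) · u_j.

Step by step this gives:
  u_1 = (-2, 0, -2)
  u_2 = (0, -1, 0)
  u_3 = (3/2, 0, -3/2)

Orthogonality check:
  u_2 · u_1 = 0 (should be 0)
  u_3 · u_1 = 0 (should be 0)
  u_3 · u_2 = 0 (should be 0)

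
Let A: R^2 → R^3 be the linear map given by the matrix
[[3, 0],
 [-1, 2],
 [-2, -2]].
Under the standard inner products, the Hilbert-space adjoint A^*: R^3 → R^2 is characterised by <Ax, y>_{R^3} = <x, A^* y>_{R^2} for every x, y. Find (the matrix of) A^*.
A^* = A^T =
[[3, -1, -2],
 [0, 2, -2]]

For real matrices with standard dot products, the defining identity <Ax, y> = <x, A^* y> gives (Ax)^T y = x^T (A^*) y, i.e. x^T A^T y = x^T (A^*) y. Since this holds for all x, y, we must have A^* = A^T. Therefore
A^* =
[[3, -1, -2],
 [0, 2, -2]].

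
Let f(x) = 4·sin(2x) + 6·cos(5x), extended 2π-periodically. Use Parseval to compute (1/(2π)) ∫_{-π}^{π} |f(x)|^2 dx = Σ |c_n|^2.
Σ |c_n|^2 = 26

Expand |f|^2 and use orthogonality of {sin(nx), cos(mx)} on [-π, π]:
  ∫_{-π}^{π} sin(nx)^2 dx = π, ∫ cos(mx)^2 dx = π, and cross terms integrate to 0.
So ∫_{-π}^{π} f(x)^2 dx = 4^2 · π + 6^2 · π = (16 + 36)π.
Divide by 2π: (16 + 36)/2 = 26.
By Parseval, this equals Σ |c_n|^2.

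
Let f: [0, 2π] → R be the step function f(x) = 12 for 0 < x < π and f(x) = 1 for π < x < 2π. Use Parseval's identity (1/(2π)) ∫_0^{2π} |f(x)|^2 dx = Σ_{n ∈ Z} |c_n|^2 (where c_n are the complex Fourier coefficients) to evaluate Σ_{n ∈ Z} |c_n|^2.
Σ |c_n|^2 = 145/2

Parseval equates the L^2 energy of f (normalised by 1/(2π)) with the ℓ^2 sum of its Fourier coefficients: (1/(2π)) ∫_0^{2π} |f|^2 = Σ |c_n|^2.
Compute the left side: (1/(2π)) [∫_0^π 12^2 dx + ∫_π^{2π} 1^2 dx] = (1/(2π)) · (144π + 1π) = (144 + 1)/2 = 145/2.
So Σ_{n ∈ Z} |c_n|^2 = 145/2.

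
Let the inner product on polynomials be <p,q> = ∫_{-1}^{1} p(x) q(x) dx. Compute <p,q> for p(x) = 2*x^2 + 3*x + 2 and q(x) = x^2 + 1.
<p,q> = 112/15

Expand the product: p(x)·q(x) = 2*x^4 + 3*x^3 + 4*x^2 + 3*x + 2.
∫_{-1}^{1} of each monomial x^k gives [2/(k+1) if k even, 0 if k odd]. Integrating term-by-term (or equivalently evaluating the antiderivative F(x) = 2*x^5/5 + 3*x^4/4 + 4*x^3/3 + 3*x^2/2 + 2*x at the endpoints):
  F(1) − F(−1) = 359/60 − (-89/60) = 112/15.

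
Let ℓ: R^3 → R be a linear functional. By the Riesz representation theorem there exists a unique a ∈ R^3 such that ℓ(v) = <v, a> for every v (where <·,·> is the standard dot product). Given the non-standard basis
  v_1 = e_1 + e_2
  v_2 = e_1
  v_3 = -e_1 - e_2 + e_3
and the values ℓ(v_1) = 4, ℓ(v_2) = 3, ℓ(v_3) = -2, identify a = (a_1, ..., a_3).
a = (3, 1, 2)

Write a = (a_1, ..., a_3) in the standard basis. For each basis vector v_i, ℓ(v_i) = <v_i, a> is a linear equation in the a_j's. Collect the n equations into a matrix system V a = ℓ, where row i of V is v_i (expressed in the standard basis). Since V is invertible (lower-triangular with 1s on the diagonal, up to permutation), solve by back-substitution:
  V =
[[1, 1, 0],
 [1, 0, 0],
 [-1, -1, 1]]
  V a = (4, 3, -2)
Solving gives a = (3, 1, 2).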